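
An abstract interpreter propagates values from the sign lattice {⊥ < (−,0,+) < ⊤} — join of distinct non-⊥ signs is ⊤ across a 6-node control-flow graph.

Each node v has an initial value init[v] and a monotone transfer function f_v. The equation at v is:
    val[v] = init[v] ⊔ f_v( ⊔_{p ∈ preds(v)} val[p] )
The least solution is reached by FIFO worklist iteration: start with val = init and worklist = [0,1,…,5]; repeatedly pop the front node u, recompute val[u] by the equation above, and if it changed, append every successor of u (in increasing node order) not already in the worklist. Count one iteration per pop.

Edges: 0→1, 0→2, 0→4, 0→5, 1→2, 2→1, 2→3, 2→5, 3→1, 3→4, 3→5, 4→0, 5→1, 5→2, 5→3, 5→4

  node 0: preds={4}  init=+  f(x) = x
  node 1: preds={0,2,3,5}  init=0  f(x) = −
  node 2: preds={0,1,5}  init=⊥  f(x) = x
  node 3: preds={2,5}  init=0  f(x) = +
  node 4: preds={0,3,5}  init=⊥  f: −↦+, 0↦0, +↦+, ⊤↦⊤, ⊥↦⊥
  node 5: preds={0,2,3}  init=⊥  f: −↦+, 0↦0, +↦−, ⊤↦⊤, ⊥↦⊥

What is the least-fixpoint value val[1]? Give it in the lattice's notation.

⊤

Worklist (13 pops):
  #1 pop 0: in=⊥ → + (no change)
  #2 pop 1: in=⊤ → ⊤ (was 0); enqueue []
  #3 pop 2: in=⊤ → ⊤ (was ⊥); enqueue [1]
  #4 pop 3: in=⊤ → ⊤ (was 0); enqueue []
  #5 pop 4: in=⊤ → ⊤ (was ⊥); enqueue [0]
  #6 pop 5: in=⊤ → ⊤ (was ⊥); enqueue [2,3,4]
  #7 pop 1: in=⊤ → ⊤ (no change)
  #8 pop 0: in=⊤ → ⊤ (was +); enqueue [1,5]
  #9 pop 2: in=⊤ → ⊤ (no change)
  #10 pop 3: in=⊤ → ⊤ (no change)
  #11 pop 4: in=⊤ → ⊤ (no change)
  #12 pop 1: in=⊤ → ⊤ (no change)
  #13 pop 5: in=⊤ → ⊤ (no change)

Fixpoint:
  val[0] = ⊤
  val[1] = ⊤
  val[2] = ⊤
  val[3] = ⊤
  val[4] = ⊤
  val[5] = ⊤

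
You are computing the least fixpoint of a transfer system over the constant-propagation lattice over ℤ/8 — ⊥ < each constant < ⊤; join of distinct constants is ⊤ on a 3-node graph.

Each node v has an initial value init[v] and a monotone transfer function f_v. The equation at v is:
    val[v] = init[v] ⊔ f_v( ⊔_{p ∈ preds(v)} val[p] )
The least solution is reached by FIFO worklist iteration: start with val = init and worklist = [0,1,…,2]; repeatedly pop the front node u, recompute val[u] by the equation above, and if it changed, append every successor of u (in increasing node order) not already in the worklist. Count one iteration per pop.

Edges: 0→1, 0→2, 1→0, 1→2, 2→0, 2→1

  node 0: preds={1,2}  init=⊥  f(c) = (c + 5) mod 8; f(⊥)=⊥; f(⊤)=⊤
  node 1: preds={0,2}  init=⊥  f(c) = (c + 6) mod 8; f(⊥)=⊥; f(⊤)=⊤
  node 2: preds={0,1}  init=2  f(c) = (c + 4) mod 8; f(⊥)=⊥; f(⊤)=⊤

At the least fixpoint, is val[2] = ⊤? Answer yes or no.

yes

Worklist (6 pops):
  #1 pop 0: in=2 → 7 (was ⊥); enqueue []
  #2 pop 1: in=⊤ → ⊤ (was ⊥); enqueue [0]
  #3 pop 2: in=⊤ → ⊤ (was 2); enqueue [1]
  #4 pop 0: in=⊤ → ⊤ (was 7); enqueue [2]
  #5 pop 1: in=⊤ → ⊤ (no change)
  #6 pop 2: in=⊤ → ⊤ (no change)

Fixpoint:
  val[0] = ⊤
  val[1] = ⊤
  val[2] = ⊤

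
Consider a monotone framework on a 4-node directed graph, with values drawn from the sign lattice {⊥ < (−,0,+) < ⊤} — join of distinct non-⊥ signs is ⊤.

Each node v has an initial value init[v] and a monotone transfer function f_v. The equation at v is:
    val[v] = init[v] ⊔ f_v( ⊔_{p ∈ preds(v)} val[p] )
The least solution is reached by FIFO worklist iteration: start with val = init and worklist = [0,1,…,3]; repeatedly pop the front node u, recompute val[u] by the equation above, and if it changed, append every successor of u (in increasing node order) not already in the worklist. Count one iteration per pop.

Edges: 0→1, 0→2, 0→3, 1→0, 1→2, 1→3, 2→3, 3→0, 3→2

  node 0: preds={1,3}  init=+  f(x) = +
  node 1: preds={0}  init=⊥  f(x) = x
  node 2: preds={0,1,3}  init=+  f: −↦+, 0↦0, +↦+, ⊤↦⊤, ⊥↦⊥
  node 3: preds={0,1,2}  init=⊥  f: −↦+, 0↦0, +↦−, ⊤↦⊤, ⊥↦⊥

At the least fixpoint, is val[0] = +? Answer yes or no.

yes

Trace (9 dequeues):
  [1] u=0 | in ⊥ | out + | ==
  [2] u=1 | in + | out + | prev ⊥ | push {0}
  [3] u=2 | in + | out + | ==
  [4] u=3 | in + | out − | prev ⊥ | push {2}
  [5] u=0 | in ⊤ | out + | ==
  [6] u=2 | in ⊤ | out ⊤ | prev + | push {3}
  [7] u=3 | in ⊤ | out ⊤ | prev − | push {0,2}
  [8] u=0 | in ⊤ | out + | ==
  [9] u=2 | in ⊤ | out ⊤ | ==

Converged values:
  [0] +
  [1] +
  [2] ⊤
  [3] ⊤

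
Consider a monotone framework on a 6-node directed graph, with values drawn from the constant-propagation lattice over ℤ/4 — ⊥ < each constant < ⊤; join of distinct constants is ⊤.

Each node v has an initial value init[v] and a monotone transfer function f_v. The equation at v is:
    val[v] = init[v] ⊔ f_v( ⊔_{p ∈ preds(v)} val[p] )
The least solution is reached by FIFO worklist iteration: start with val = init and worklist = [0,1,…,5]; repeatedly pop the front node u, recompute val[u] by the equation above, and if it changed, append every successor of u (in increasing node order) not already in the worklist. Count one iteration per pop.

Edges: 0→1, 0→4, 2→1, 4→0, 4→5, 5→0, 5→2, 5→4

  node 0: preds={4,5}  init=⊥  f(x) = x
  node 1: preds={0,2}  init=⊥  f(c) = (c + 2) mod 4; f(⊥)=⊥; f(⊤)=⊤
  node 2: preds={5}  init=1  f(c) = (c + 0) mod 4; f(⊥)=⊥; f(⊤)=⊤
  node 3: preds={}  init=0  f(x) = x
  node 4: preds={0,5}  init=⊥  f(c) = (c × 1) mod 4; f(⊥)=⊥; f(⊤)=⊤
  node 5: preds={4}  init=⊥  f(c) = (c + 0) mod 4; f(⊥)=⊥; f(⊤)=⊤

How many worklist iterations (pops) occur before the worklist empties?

Worklist (6 pops):
  #1 pop 0: in=⊥ → ⊥ (no change)
  #2 pop 1: in=1 → 3 (was ⊥); enqueue []
  #3 pop 2: in=⊥ → 1 (no change)
  #4 pop 3: in=⊥ → 0 (no change)
  #5 pop 4: in=⊥ → ⊥ (no change)
  #6 pop 5: in=⊥ → ⊥ (no change)

Fixpoint:
  val[0] = ⊥
  val[1] = 3
  val[2] = 1
  val[3] = 0
  val[4] = ⊥
  val[5] = ⊥

6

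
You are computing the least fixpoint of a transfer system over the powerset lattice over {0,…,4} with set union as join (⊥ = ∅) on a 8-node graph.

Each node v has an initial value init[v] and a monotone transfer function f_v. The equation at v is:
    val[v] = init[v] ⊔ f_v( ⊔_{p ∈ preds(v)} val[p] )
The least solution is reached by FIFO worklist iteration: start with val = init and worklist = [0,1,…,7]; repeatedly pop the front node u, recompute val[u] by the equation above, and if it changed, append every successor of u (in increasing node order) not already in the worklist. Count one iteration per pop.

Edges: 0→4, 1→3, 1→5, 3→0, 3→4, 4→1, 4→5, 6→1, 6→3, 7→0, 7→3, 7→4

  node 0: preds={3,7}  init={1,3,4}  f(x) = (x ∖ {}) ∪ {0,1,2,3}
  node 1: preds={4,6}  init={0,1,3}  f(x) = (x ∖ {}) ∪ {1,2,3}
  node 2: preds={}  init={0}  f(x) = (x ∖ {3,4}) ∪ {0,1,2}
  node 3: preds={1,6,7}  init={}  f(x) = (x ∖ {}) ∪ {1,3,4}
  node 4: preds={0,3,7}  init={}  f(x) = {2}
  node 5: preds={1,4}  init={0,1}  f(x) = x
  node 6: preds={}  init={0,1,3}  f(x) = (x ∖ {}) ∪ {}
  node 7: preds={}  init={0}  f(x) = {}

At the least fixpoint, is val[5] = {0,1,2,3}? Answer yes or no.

Worklist (10 pops):
  #1 pop 0: in={0} → {0,1,2,3,4} (was {1,3,4}); enqueue []
  #2 pop 1: in={0,1,3} → {0,1,2,3} (was {0,1,3}); enqueue []
  #3 pop 2: in={} → {0,1,2} (was {0}); enqueue []
  #4 pop 3: in={0,1,2,3} → {0,1,2,3,4} (was {}); enqueue [0]
  #5 pop 4: in={0,1,2,3,4} → {2} (was {}); enqueue [1]
  #6 pop 5: in={0,1,2,3} → {0,1,2,3} (was {0,1}); enqueue []
  #7 pop 6: in={} → {0,1,3} (no change)
  #8 pop 7: in={} → {0} (no change)
  #9 pop 0: in={0,1,2,3,4} → {0,1,2,3,4} (no change)
  #10 pop 1: in={0,1,2,3} → {0,1,2,3} (no change)

Fixpoint:
  val[0] = {0,1,2,3,4}
  val[1] = {0,1,2,3}
  val[2] = {0,1,2}
  val[3] = {0,1,2,3,4}
  val[4] = {2}
  val[5] = {0,1,2,3}
  val[6] = {0,1,3}
  val[7] = {0}

yes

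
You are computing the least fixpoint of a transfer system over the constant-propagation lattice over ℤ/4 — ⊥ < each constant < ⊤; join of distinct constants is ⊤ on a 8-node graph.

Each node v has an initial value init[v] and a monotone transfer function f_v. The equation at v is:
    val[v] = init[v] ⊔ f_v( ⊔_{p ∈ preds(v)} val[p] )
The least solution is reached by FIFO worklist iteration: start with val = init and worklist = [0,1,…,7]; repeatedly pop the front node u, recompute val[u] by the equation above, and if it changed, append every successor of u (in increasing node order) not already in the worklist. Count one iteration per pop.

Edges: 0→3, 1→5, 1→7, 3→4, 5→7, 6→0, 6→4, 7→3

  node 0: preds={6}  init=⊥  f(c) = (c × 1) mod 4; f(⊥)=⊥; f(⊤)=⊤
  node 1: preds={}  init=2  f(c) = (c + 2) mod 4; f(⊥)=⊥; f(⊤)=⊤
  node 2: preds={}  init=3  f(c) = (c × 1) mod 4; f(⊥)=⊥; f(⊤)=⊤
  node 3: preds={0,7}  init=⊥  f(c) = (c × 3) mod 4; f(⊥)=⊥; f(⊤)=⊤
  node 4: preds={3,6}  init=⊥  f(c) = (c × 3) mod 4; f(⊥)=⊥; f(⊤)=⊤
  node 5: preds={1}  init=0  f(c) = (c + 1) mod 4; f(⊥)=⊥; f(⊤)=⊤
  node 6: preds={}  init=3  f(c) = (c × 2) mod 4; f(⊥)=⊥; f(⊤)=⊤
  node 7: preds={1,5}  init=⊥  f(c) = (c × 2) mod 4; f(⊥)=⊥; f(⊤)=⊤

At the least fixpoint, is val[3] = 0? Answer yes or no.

no

Worklist (10 pops):
  #1 pop 0: in=3 → 3 (was ⊥); enqueue []
  #2 pop 1: in=⊥ → 2 (no change)
  #3 pop 2: in=⊥ → 3 (no change)
  #4 pop 3: in=3 → 1 (was ⊥); enqueue []
  #5 pop 4: in=⊤ → ⊤ (was ⊥); enqueue []
  #6 pop 5: in=2 → ⊤ (was 0); enqueue []
  #7 pop 6: in=⊥ → 3 (no change)
  #8 pop 7: in=⊤ → ⊤ (was ⊥); enqueue [3]
  #9 pop 3: in=⊤ → ⊤ (was 1); enqueue [4]
  #10 pop 4: in=⊤ → ⊤ (no change)

Fixpoint:
  val[0] = 3
  val[1] = 2
  val[2] = 3
  val[3] = ⊤
  val[4] = ⊤
  val[5] = ⊤
  val[6] = 3
  val[7] = ⊤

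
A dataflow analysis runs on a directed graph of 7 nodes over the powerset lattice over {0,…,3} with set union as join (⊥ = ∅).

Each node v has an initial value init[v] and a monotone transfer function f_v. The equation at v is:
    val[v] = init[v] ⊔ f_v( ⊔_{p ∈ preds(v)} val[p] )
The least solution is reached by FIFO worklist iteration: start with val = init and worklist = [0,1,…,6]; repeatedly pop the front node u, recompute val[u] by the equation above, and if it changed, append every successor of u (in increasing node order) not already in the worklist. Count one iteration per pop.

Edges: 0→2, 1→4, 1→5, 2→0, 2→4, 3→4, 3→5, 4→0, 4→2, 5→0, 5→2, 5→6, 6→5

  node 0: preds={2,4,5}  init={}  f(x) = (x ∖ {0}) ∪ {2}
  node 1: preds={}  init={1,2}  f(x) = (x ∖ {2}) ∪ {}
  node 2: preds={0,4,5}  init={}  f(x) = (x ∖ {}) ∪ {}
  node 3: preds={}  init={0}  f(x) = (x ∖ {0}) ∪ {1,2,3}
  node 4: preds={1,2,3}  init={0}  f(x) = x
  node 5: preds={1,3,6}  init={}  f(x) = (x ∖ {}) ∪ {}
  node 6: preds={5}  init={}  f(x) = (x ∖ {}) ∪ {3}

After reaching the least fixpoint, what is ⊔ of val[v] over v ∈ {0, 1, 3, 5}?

{0,1,2,3}

Worklist (12 pops):
  #1 pop 0: in={0} → {2} (was {}); enqueue []
  #2 pop 1: in={} → {1,2} (no change)
  #3 pop 2: in={0,2} → {0,2} (was {}); enqueue [0]
  #4 pop 3: in={} → {0,1,2,3} (was {0}); enqueue []
  #5 pop 4: in={0,1,2,3} → {0,1,2,3} (was {0}); enqueue [2]
  #6 pop 5: in={0,1,2,3} → {0,1,2,3} (was {}); enqueue []
  #7 pop 6: in={0,1,2,3} → {0,1,2,3} (was {}); enqueue [5]
  #8 pop 0: in={0,1,2,3} → {1,2,3} (was {2}); enqueue []
  #9 pop 2: in={0,1,2,3} → {0,1,2,3} (was {0,2}); enqueue [0,4]
  #10 pop 5: in={0,1,2,3} → {0,1,2,3} (no change)
  #11 pop 0: in={0,1,2,3} → {1,2,3} (no change)
  #12 pop 4: in={0,1,2,3} → {0,1,2,3} (no change)

Fixpoint:
  val[0] = {1,2,3}
  val[1] = {1,2}
  val[2] = {0,1,2,3}
  val[3] = {0,1,2,3}
  val[4] = {0,1,2,3}
  val[5] = {0,1,2,3}
  val[6] = {0,1,2,3}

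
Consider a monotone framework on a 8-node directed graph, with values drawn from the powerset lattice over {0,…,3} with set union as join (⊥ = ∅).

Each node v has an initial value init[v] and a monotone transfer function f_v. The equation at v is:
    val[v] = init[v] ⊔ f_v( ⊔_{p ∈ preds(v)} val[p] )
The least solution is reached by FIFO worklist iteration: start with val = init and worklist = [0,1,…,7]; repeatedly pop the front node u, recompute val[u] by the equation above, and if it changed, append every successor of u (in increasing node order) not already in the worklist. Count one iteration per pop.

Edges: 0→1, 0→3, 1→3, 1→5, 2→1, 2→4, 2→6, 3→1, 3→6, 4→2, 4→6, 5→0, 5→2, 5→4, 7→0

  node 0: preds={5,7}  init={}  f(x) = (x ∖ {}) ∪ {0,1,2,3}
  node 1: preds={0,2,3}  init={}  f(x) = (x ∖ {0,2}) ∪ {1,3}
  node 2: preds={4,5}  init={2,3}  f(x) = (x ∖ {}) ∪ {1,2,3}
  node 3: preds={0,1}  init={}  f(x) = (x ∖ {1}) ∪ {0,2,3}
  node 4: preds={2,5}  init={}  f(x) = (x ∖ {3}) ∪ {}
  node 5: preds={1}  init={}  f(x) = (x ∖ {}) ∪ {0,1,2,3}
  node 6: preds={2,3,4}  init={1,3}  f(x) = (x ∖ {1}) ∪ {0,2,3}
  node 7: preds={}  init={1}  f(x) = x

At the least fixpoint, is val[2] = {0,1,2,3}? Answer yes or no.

yes

Worklist (15 pops):
  #1 pop 0: in={1} → {0,1,2,3} (was {}); enqueue []
  #2 pop 1: in={0,1,2,3} → {1,3} (was {}); enqueue []
  #3 pop 2: in={} → {1,2,3} (was {2,3}); enqueue [1]
  #4 pop 3: in={0,1,2,3} → {0,2,3} (was {}); enqueue []
  #5 pop 4: in={1,2,3} → {1,2} (was {}); enqueue [2]
  #6 pop 5: in={1,3} → {0,1,2,3} (was {}); enqueue [0,4]
  #7 pop 6: in={0,1,2,3} → {0,1,2,3} (was {1,3}); enqueue []
  #8 pop 7: in={} → {1} (no change)
  #9 pop 1: in={0,1,2,3} → {1,3} (no change)
  #10 pop 2: in={0,1,2,3} → {0,1,2,3} (was {1,2,3}); enqueue [1,6]
  #11 pop 0: in={0,1,2,3} → {0,1,2,3} (no change)
  #12 pop 4: in={0,1,2,3} → {0,1,2} (was {1,2}); enqueue [2]
  #13 pop 1: in={0,1,2,3} → {1,3} (no change)
  #14 pop 6: in={0,1,2,3} → {0,1,2,3} (no change)
  #15 pop 2: in={0,1,2,3} → {0,1,2,3} (no change)

Fixpoint:
  val[0] = {0,1,2,3}
  val[1] = {1,3}
  val[2] = {0,1,2,3}
  val[3] = {0,2,3}
  val[4] = {0,1,2}
  val[5] = {0,1,2,3}
  val[6] = {0,1,2,3}
  val[7] = {1}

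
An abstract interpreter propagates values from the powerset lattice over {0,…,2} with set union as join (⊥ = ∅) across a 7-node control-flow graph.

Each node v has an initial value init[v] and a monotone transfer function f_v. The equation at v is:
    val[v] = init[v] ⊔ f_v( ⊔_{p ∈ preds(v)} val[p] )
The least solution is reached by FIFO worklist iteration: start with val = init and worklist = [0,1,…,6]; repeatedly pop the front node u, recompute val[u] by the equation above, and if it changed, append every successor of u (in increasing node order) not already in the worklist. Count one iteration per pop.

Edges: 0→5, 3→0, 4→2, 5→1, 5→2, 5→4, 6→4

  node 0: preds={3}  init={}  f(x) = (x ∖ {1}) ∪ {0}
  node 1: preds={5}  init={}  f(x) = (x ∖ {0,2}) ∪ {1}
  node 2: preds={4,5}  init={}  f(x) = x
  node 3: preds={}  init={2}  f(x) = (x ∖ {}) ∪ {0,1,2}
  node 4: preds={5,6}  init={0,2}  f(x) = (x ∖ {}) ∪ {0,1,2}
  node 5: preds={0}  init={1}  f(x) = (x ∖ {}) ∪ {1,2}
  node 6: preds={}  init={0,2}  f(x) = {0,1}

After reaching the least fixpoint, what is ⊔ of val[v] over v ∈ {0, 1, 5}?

{0,1,2}

Trace (11 dequeues):
  [1] u=0 | in {2} | out {0,2} | prev {} | push {}
  [2] u=1 | in {1} | out {1} | prev {} | push {}
  [3] u=2 | in {0,1,2} | out {0,1,2} | prev {} | push {}
  [4] u=3 | in {} | out {0,1,2} | prev {2} | push {0}
  [5] u=4 | in {0,1,2} | out {0,1,2} | prev {0,2} | push {2}
  [6] u=5 | in {0,2} | out {0,1,2} | prev {1} | push {1,4}
  [7] u=6 | in {} | out {0,1,2} | prev {0,2} | push {}
  [8] u=0 | in {0,1,2} | out {0,2} | ==
  [9] u=2 | in {0,1,2} | out {0,1,2} | ==
  [10] u=1 | in {0,1,2} | out {1} | ==
  [11] u=4 | in {0,1,2} | out {0,1,2} | ==

Converged values:
  [0] {0,2}
  [1] {1}
  [2] {0,1,2}
  [3] {0,1,2}
  [4] {0,1,2}
  [5] {0,1,2}
  [6] {0,1,2}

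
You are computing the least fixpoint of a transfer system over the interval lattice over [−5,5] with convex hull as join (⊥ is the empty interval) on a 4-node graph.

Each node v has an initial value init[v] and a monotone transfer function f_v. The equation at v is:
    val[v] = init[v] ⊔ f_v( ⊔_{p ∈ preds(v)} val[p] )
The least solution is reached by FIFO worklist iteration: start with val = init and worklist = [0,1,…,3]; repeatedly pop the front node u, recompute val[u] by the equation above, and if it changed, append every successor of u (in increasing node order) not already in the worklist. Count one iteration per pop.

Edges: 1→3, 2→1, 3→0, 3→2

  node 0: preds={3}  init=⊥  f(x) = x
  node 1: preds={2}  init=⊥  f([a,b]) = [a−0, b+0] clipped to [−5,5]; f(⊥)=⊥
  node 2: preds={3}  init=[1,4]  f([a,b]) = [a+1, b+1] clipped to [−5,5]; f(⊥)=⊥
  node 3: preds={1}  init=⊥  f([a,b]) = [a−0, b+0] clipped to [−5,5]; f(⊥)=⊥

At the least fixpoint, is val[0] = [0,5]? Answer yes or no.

no

Iteration log — 10 steps:
  step 1. node 0  ⊔preds=⊥  new=⊥  stable
  step 2. node 1  ⊔preds=[1,4]  new=[1,4]  old=⊥  +wl: 
  step 3. node 2  ⊔preds=⊥  new=[1,4]  stable
  step 4. node 3  ⊔preds=[1,4]  new=[1,4]  old=⊥  +wl: 0,2
  step 5. node 0  ⊔preds=[1,4]  new=[1,4]  old=⊥  +wl: 
  step 6. node 2  ⊔preds=[1,4]  new=[1,5]  old=[1,4]  +wl: 1
  step 7. node 1  ⊔preds=[1,5]  new=[1,5]  old=[1,4]  +wl: 3
  step 8. node 3  ⊔preds=[1,5]  new=[1,5]  old=[1,4]  +wl: 0,2
  step 9. node 0  ⊔preds=[1,5]  new=[1,5]  old=[1,4]  +wl: 
  step 10. node 2  ⊔preds=[1,5]  new=[1,5]  stable

Least fixpoint reached:
  node 0: [1,5]
  node 1: [1,5]
  node 2: [1,5]
  node 3: [1,5]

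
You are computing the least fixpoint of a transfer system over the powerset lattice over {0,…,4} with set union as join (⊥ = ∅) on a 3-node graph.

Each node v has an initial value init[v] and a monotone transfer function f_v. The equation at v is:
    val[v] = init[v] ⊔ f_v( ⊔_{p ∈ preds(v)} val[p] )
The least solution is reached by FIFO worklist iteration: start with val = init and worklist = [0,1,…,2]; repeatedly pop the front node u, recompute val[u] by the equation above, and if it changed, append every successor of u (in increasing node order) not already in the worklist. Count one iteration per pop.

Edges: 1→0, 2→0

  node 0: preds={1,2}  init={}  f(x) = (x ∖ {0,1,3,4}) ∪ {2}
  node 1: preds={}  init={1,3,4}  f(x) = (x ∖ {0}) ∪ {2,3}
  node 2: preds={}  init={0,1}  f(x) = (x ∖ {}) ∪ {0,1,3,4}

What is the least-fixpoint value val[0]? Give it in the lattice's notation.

Iteration log — 4 steps:
  step 1. node 0  ⊔preds={0,1,3,4}  new={2}  old={}  +wl: 
  step 2. node 1  ⊔preds={}  new={1,2,3,4}  old={1,3,4}  +wl: 0
  step 3. node 2  ⊔preds={}  new={0,1,3,4}  old={0,1}  +wl: 
  step 4. node 0  ⊔preds={0,1,2,3,4}  new={2}  stable

Least fixpoint reached:
  node 0: {2}
  node 1: {1,2,3,4}
  node 2: {0,1,3,4}

{2}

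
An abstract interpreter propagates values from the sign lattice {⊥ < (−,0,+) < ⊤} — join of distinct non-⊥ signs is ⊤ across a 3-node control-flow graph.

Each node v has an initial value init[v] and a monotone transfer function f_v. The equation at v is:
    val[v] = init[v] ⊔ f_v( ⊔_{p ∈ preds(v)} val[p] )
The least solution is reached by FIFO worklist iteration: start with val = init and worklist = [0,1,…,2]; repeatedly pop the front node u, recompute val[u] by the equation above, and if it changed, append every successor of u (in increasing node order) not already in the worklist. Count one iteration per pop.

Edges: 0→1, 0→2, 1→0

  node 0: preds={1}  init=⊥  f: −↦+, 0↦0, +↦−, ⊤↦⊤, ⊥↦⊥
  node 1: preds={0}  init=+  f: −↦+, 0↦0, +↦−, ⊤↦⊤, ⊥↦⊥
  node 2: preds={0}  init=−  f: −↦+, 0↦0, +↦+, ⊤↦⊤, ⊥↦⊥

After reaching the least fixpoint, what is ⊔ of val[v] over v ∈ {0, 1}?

Trace (3 dequeues):
  [1] u=0 | in + | out − | prev ⊥ | push {}
  [2] u=1 | in − | out + | ==
  [3] u=2 | in − | out ⊤ | prev − | push {}

Converged values:
  [0] −
  [1] +
  [2] ⊤

⊤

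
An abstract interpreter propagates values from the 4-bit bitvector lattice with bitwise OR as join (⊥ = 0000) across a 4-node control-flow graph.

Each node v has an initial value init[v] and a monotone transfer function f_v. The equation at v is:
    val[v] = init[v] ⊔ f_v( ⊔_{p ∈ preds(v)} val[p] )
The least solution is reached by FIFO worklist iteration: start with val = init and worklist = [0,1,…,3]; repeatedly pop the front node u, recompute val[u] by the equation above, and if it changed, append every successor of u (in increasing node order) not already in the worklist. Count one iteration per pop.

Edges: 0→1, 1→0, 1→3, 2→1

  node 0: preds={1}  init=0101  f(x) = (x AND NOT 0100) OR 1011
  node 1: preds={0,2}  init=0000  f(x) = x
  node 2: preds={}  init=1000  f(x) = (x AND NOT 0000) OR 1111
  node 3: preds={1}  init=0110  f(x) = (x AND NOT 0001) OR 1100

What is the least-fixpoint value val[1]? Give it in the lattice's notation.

Worklist (6 pops):
  #1 pop 0: in=0000 → 1111 (was 0101); enqueue []
  #2 pop 1: in=1111 → 1111 (was 0000); enqueue [0]
  #3 pop 2: in=0000 → 1111 (was 1000); enqueue [1]
  #4 pop 3: in=1111 → 1110 (was 0110); enqueue []
  #5 pop 0: in=1111 → 1111 (no change)
  #6 pop 1: in=1111 → 1111 (no change)

Fixpoint:
  val[0] = 1111
  val[1] = 1111
  val[2] = 1111
  val[3] = 1110

1111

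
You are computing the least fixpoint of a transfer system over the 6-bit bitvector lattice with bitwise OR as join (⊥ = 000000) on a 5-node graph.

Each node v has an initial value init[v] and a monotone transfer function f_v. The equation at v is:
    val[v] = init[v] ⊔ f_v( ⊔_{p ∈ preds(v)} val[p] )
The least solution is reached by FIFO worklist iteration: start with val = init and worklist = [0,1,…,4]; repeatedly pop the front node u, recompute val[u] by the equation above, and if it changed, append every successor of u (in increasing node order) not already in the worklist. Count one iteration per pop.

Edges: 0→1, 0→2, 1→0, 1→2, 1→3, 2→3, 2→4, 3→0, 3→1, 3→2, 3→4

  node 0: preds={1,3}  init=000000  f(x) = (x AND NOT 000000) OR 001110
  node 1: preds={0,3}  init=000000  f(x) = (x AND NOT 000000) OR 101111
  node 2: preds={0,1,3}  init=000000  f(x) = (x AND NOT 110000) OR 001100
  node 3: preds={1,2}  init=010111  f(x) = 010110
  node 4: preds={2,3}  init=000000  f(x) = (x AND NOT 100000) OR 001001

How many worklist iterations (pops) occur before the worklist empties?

Worklist (8 pops):
  #1 pop 0: in=010111 → 011111 (was 000000); enqueue []
  #2 pop 1: in=011111 → 111111 (was 000000); enqueue [0]
  #3 pop 2: in=111111 → 001111 (was 000000); enqueue []
  #4 pop 3: in=111111 → 010111 (no change)
  #5 pop 4: in=011111 → 011111 (was 000000); enqueue []
  #6 pop 0: in=111111 → 111111 (was 011111); enqueue [1,2]
  #7 pop 1: in=111111 → 111111 (no change)
  #8 pop 2: in=111111 → 001111 (no change)

Fixpoint:
  val[0] = 111111
  val[1] = 111111
  val[2] = 001111
  val[3] = 010111
  val[4] = 011111

8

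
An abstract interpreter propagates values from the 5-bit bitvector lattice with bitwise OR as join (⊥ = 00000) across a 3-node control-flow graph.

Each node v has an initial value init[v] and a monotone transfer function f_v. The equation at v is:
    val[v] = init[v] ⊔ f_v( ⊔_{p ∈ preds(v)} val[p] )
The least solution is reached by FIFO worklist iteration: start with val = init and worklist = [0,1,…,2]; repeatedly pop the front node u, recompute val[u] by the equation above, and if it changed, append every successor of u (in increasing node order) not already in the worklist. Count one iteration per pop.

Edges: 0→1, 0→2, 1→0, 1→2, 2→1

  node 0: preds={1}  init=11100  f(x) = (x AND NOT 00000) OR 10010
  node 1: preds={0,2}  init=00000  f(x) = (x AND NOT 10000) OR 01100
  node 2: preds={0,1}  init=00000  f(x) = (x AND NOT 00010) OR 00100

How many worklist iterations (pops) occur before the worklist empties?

Trace (5 dequeues):
  [1] u=0 | in 00000 | out 11110 | prev 11100 | push {}
  [2] u=1 | in 11110 | out 01110 | prev 00000 | push {0}
  [3] u=2 | in 11110 | out 11100 | prev 00000 | push {1}
  [4] u=0 | in 01110 | out 11110 | ==
  [5] u=1 | in 11110 | out 01110 | ==

Converged values:
  [0] 11110
  [1] 01110
  [2] 11100

5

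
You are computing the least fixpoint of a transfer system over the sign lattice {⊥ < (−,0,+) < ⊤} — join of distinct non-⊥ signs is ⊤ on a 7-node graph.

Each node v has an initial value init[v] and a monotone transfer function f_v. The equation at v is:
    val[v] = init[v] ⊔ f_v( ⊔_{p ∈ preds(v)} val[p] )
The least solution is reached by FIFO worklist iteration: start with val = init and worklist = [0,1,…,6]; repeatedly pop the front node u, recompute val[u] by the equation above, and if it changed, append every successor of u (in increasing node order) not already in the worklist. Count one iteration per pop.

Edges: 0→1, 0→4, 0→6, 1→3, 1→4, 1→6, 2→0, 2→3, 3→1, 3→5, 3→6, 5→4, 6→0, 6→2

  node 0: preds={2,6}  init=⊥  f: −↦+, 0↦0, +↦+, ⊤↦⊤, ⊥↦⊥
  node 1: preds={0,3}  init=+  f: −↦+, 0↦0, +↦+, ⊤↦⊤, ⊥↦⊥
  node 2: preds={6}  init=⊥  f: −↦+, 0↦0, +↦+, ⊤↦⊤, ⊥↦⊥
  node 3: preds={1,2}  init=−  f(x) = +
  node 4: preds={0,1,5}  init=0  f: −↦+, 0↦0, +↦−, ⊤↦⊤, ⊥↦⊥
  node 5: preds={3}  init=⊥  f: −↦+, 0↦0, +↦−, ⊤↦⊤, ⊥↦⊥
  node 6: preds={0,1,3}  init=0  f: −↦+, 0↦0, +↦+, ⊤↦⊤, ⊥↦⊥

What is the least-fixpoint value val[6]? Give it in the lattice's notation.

Iteration log — 14 steps:
  step 1. node 0  ⊔preds=0  new=0  old=⊥  +wl: 
  step 2. node 1  ⊔preds=⊤  new=⊤  old=+  +wl: 
  step 3. node 2  ⊔preds=0  new=0  old=⊥  +wl: 0
  step 4. node 3  ⊔preds=⊤  new=⊤  old=−  +wl: 1
  step 5. node 4  ⊔preds=⊤  new=⊤  old=0  +wl: 
  step 6. node 5  ⊔preds=⊤  new=⊤  old=⊥  +wl: 4
  step 7. node 6  ⊔preds=⊤  new=⊤  old=0  +wl: 2
  step 8. node 0  ⊔preds=⊤  new=⊤  old=0  +wl: 6
  step 9. node 1  ⊔preds=⊤  new=⊤  stable
  step 10. node 4  ⊔preds=⊤  new=⊤  stable
  step 11. node 2  ⊔preds=⊤  new=⊤  old=0  +wl: 0,3
  step 12. node 6  ⊔preds=⊤  new=⊤  stable
  step 13. node 0  ⊔preds=⊤  new=⊤  stable
  step 14. node 3  ⊔preds=⊤  new=⊤  stable

Least fixpoint reached:
  node 0: ⊤
  node 1: ⊤
  node 2: ⊤
  node 3: ⊤
  node 4: ⊤
  node 5: ⊤
  node 6: ⊤

⊤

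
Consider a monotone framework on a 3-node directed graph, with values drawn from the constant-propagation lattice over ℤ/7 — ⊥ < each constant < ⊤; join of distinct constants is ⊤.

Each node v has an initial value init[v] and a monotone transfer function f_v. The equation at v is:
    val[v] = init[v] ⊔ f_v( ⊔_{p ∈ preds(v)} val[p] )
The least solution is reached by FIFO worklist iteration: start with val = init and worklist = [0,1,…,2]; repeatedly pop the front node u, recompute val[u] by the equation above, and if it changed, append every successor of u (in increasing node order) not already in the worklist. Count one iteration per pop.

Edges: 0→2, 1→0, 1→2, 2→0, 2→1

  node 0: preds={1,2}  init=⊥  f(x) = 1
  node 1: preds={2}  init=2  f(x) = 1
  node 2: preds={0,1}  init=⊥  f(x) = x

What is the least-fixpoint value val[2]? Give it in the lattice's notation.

Trace (5 dequeues):
  [1] u=0 | in 2 | out 1 | prev ⊥ | push {}
  [2] u=1 | in ⊥ | out ⊤ | prev 2 | push {0}
  [3] u=2 | in ⊤ | out ⊤ | prev ⊥ | push {1}
  [4] u=0 | in ⊤ | out 1 | ==
  [5] u=1 | in ⊤ | out ⊤ | ==

Converged values:
  [0] 1
  [1] ⊤
  [2] ⊤

⊤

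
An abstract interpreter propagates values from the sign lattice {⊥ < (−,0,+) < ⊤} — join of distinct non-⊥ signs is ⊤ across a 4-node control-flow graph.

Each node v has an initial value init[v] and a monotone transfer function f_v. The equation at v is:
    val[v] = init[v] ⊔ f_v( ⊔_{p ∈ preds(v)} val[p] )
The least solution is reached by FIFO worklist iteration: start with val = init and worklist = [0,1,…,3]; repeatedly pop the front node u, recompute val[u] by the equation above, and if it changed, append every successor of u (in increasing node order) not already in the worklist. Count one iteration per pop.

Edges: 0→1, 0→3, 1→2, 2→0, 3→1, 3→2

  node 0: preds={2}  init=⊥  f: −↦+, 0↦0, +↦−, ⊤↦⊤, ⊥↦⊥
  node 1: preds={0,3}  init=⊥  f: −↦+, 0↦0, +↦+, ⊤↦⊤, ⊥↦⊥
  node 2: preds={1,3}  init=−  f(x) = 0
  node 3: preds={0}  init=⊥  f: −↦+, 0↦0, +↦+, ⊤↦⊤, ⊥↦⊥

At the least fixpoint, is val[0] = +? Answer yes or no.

Iteration log — 10 steps:
  step 1. node 0  ⊔preds=−  new=+  old=⊥  +wl: 
  step 2. node 1  ⊔preds=+  new=+  old=⊥  +wl: 
  step 3. node 2  ⊔preds=+  new=⊤  old=−  +wl: 0
  step 4. node 3  ⊔preds=+  new=+  old=⊥  +wl: 1,2
  step 5. node 0  ⊔preds=⊤  new=⊤  old=+  +wl: 3
  step 6. node 1  ⊔preds=⊤  new=⊤  old=+  +wl: 
  step 7. node 2  ⊔preds=⊤  new=⊤  stable
  step 8. node 3  ⊔preds=⊤  new=⊤  old=+  +wl: 1,2
  step 9. node 1  ⊔preds=⊤  new=⊤  stable
  step 10. node 2  ⊔preds=⊤  new=⊤  stable

Least fixpoint reached:
  node 0: ⊤
  node 1: ⊤
  node 2: ⊤
  node 3: ⊤

no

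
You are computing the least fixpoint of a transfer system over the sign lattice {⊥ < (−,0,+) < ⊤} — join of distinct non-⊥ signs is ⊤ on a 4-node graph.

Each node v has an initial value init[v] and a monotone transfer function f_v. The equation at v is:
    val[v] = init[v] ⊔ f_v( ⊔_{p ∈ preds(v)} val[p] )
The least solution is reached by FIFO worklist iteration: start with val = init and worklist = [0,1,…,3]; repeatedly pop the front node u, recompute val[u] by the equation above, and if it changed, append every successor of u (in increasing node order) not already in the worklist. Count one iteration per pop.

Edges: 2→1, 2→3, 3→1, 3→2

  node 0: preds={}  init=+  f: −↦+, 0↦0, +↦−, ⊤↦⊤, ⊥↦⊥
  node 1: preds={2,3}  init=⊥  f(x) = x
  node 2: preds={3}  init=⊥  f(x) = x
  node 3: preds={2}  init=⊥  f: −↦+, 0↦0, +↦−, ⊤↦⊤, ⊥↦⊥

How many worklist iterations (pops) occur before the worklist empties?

4

Iteration log — 4 steps:
  step 1. node 0  ⊔preds=⊥  new=+  stable
  step 2. node 1  ⊔preds=⊥  new=⊥  stable
  step 3. node 2  ⊔preds=⊥  new=⊥  stable
  step 4. node 3  ⊔preds=⊥  new=⊥  stable

Least fixpoint reached:
  node 0: +
  node 1: ⊥
  node 2: ⊥
  node 3: ⊥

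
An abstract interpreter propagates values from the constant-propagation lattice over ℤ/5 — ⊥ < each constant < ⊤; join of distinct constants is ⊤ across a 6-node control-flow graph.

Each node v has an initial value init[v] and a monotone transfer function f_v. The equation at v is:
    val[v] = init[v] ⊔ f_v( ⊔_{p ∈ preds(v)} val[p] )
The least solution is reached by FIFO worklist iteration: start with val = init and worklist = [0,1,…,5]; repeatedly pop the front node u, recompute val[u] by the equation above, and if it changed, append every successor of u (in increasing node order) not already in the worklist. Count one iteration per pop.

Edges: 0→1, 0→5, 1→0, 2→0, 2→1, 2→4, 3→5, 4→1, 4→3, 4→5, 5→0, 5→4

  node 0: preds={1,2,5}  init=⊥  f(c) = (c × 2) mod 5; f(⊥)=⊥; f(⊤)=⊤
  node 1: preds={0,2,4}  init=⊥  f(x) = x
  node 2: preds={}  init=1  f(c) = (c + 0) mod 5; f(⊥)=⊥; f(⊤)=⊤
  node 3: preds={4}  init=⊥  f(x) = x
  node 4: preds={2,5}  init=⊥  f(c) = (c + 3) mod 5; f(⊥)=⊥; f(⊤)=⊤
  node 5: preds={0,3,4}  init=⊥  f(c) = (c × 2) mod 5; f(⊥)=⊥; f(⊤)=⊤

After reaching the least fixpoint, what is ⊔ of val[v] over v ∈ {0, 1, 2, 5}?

Worklist (14 pops):
  #1 pop 0: in=1 → 2 (was ⊥); enqueue []
  #2 pop 1: in=⊤ → ⊤ (was ⊥); enqueue [0]
  #3 pop 2: in=⊥ → 1 (no change)
  #4 pop 3: in=⊥ → ⊥ (no change)
  #5 pop 4: in=1 → 4 (was ⊥); enqueue [1,3]
  #6 pop 5: in=⊤ → ⊤ (was ⊥); enqueue [4]
  #7 pop 0: in=⊤ → ⊤ (was 2); enqueue [5]
  #8 pop 1: in=⊤ → ⊤ (no change)
  #9 pop 3: in=4 → 4 (was ⊥); enqueue []
  #10 pop 4: in=⊤ → ⊤ (was 4); enqueue [1,3]
  #11 pop 5: in=⊤ → ⊤ (no change)
  #12 pop 1: in=⊤ → ⊤ (no change)
  #13 pop 3: in=⊤ → ⊤ (was 4); enqueue [5]
  #14 pop 5: in=⊤ → ⊤ (no change)

Fixpoint:
  val[0] = ⊤
  val[1] = ⊤
  val[2] = 1
  val[3] = ⊤
  val[4] = ⊤
  val[5] = ⊤

⊤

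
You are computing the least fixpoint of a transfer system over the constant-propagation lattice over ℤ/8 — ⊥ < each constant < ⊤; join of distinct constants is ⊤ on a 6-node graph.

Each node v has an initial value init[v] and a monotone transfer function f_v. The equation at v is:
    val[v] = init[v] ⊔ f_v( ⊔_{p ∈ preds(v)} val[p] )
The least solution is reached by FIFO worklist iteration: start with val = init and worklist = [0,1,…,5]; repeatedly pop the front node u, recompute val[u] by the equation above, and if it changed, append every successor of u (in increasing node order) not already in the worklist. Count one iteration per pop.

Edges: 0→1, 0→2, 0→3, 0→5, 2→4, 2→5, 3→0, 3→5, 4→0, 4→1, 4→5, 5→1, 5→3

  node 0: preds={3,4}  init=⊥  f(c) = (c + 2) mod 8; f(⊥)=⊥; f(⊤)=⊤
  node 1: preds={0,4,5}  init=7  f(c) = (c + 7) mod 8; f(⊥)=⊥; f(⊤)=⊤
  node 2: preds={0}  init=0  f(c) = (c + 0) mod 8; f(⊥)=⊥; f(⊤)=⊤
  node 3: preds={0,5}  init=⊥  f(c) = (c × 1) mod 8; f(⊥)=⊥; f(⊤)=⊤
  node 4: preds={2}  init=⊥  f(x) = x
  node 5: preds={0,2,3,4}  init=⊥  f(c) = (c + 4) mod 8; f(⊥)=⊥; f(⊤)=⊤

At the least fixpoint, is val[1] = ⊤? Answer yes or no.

Trace (18 dequeues):
  [1] u=0 | in ⊥ | out ⊥ | ==
  [2] u=1 | in ⊥ | out 7 | ==
  [3] u=2 | in ⊥ | out 0 | ==
  [4] u=3 | in ⊥ | out ⊥ | ==
  [5] u=4 | in 0 | out 0 | prev ⊥ | push {0,1}
  [6] u=5 | in 0 | out 4 | prev ⊥ | push {3}
  [7] u=0 | in 0 | out 2 | prev ⊥ | push {2,5}
  [8] u=1 | in ⊤ | out ⊤ | prev 7 | push {}
  [9] u=3 | in ⊤ | out ⊤ | prev ⊥ | push {0}
  [10] u=2 | in 2 | out ⊤ | prev 0 | push {4}
  [11] u=5 | in ⊤ | out ⊤ | prev 4 | push {1,3}
  [12] u=0 | in ⊤ | out ⊤ | prev 2 | push {2,5}
  [13] u=4 | in ⊤ | out ⊤ | prev 0 | push {0}
  [14] u=1 | in ⊤ | out ⊤ | ==
  [15] u=3 | in ⊤ | out ⊤ | ==
  [16] u=2 | in ⊤ | out ⊤ | ==
  [17] u=5 | in ⊤ | out ⊤ | ==
  [18] u=0 | in ⊤ | out ⊤ | ==

Converged values:
  [0] ⊤
  [1] ⊤
  [2] ⊤
  [3] ⊤
  [4] ⊤
  [5] ⊤

yes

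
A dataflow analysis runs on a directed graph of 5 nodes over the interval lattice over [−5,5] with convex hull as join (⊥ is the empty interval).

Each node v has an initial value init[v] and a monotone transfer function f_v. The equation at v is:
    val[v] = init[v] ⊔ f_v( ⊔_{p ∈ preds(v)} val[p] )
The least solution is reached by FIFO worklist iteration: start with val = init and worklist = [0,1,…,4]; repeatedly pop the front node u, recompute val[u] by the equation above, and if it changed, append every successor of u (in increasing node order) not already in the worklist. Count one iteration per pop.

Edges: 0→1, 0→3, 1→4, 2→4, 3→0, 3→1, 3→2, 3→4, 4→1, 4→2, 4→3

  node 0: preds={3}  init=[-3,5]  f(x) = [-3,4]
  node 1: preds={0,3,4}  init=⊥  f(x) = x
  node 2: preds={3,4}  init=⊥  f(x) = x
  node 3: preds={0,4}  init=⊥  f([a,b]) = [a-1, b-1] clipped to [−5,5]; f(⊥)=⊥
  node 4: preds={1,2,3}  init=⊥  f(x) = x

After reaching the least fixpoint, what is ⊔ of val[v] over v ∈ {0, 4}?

Trace (15 dequeues):
  [1] u=0 | in ⊥ | out [-3,5] | ==
  [2] u=1 | in [-3,5] | out [-3,5] | prev ⊥ | push {}
  [3] u=2 | in ⊥ | out ⊥ | ==
  [4] u=3 | in [-3,5] | out [-4,4] | prev ⊥ | push {0,1,2}
  [5] u=4 | in [-4,5] | out [-4,5] | prev ⊥ | push {3}
  [6] u=0 | in [-4,4] | out [-3,5] | ==
  [7] u=1 | in [-4,5] | out [-4,5] | prev [-3,5] | push {4}
  [8] u=2 | in [-4,5] | out [-4,5] | prev ⊥ | push {}
  [9] u=3 | in [-4,5] | out [-5,4] | prev [-4,4] | push {0,1,2}
  [10] u=4 | in [-5,5] | out [-5,5] | prev [-4,5] | push {3}
  [11] u=0 | in [-5,4] | out [-3,5] | ==
  [12] u=1 | in [-5,5] | out [-5,5] | prev [-4,5] | push {4}
  [13] u=2 | in [-5,5] | out [-5,5] | prev [-4,5] | push {}
  [14] u=3 | in [-5,5] | out [-5,4] | ==
  [15] u=4 | in [-5,5] | out [-5,5] | ==

Converged values:
  [0] [-3,5]
  [1] [-5,5]
  [2] [-5,5]
  [3] [-5,4]
  [4] [-5,5]

[-5,5]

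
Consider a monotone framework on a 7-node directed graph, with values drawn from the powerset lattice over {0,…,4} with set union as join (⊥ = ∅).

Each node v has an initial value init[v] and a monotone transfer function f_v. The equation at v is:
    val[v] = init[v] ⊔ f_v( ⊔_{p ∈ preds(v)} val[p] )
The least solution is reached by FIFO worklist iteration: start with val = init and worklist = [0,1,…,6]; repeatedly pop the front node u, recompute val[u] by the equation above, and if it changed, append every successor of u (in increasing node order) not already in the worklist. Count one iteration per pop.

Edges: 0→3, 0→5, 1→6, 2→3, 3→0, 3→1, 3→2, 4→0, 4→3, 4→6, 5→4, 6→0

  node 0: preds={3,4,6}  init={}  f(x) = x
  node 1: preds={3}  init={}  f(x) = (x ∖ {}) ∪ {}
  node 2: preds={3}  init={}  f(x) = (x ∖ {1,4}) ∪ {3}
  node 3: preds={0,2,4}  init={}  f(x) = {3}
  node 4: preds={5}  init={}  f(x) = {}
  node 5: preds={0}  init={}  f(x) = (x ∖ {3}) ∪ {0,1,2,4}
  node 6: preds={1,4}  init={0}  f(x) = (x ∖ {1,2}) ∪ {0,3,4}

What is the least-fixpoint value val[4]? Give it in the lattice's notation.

{}

Trace (14 dequeues):
  [1] u=0 | in {0} | out {0} | prev {} | push {}
  [2] u=1 | in {} | out {} | ==
  [3] u=2 | in {} | out {3} | prev {} | push {}
  [4] u=3 | in {0,3} | out {3} | prev {} | push {0,1,2}
  [5] u=4 | in {} | out {} | ==
  [6] u=5 | in {0} | out {0,1,2,4} | prev {} | push {4}
  [7] u=6 | in {} | out {0,3,4} | prev {0} | push {}
  [8] u=0 | in {0,3,4} | out {0,3,4} | prev {0} | push {3,5}
  [9] u=1 | in {3} | out {3} | prev {} | push {6}
  [10] u=2 | in {3} | out {3} | ==
  [11] u=4 | in {0,1,2,4} | out {} | ==
  [12] u=3 | in {0,3,4} | out {3} | ==
  [13] u=5 | in {0,3,4} | out {0,1,2,4} | ==
  [14] u=6 | in {3} | out {0,3,4} | ==

Converged values:
  [0] {0,3,4}
  [1] {3}
  [2] {3}
  [3] {3}
  [4] {}
  [5] {0,1,2,4}
  [6] {0,3,4}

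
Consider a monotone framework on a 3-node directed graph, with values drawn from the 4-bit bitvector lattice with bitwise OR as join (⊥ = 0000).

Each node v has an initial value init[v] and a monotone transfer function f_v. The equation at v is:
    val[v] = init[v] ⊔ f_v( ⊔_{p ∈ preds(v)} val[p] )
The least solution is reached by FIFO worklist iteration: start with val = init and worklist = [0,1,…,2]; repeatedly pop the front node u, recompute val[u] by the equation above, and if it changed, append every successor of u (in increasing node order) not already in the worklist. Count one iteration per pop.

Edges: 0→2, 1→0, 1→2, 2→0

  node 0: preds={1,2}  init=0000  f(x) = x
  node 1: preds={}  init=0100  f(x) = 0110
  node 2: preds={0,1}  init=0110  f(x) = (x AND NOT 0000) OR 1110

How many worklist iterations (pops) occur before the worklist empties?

5

Worklist (5 pops):
  #1 pop 0: in=0110 → 0110 (was 0000); enqueue []
  #2 pop 1: in=0000 → 0110 (was 0100); enqueue [0]
  #3 pop 2: in=0110 → 1110 (was 0110); enqueue []
  #4 pop 0: in=1110 → 1110 (was 0110); enqueue [2]
  #5 pop 2: in=1110 → 1110 (no change)

Fixpoint:
  val[0] = 1110
  val[1] = 0110
  val[2] = 1110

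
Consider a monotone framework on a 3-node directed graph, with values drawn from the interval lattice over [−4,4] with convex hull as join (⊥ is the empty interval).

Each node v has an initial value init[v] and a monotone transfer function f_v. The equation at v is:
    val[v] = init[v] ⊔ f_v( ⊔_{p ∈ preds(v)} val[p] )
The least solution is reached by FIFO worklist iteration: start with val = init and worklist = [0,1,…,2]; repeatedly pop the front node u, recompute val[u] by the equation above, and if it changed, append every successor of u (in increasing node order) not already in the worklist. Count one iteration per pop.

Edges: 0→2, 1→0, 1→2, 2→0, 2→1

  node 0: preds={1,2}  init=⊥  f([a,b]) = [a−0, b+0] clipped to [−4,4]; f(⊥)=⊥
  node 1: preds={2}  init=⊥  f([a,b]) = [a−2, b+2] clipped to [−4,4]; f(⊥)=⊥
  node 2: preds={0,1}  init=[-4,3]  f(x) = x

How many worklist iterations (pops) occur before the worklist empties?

Iteration log — 6 steps:
  step 1. node 0  ⊔preds=[-4,3]  new=[-4,3]  old=⊥  +wl: 
  step 2. node 1  ⊔preds=[-4,3]  new=[-4,4]  old=⊥  +wl: 0
  step 3. node 2  ⊔preds=[-4,4]  new=[-4,4]  old=[-4,3]  +wl: 1
  step 4. node 0  ⊔preds=[-4,4]  new=[-4,4]  old=[-4,3]  +wl: 2
  step 5. node 1  ⊔preds=[-4,4]  new=[-4,4]  stable
  step 6. node 2  ⊔preds=[-4,4]  new=[-4,4]  stable

Least fixpoint reached:
  node 0: [-4,4]
  node 1: [-4,4]
  node 2: [-4,4]

6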